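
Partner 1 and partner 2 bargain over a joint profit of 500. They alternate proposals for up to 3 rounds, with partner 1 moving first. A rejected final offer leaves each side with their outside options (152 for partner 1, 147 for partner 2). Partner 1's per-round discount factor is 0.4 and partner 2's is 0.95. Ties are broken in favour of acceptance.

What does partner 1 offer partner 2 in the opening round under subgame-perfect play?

340.86

Round 3 (partner 1 proposes): partner 2 gets 147 if talks fail, so partner 1 offers 147 and keeps 353.
Round 2 (partner 2 proposes): partner 1 can get 353 next round, worth 0.4 × 353 = 141.2 now; partner 2 offers that and keeps 358.8.
Round 1 (partner 1 proposes): partner 2 can get 358.8 next round, worth 0.95 × 358.8 = 340.86 now, so partner 1 offers 340.86, keeping 159.14.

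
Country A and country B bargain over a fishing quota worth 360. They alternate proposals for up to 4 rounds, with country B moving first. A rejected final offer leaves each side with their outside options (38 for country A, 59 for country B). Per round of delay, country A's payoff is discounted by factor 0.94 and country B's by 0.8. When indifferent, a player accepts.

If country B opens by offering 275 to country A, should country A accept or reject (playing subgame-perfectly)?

Reject

Work out country A's continuation value if the offer is rejected.
Round 4 (country A proposes): country B gets 59 if talks fail, so country A offers 59 and keeps 301.
Round 3 (country B proposes): country A can get 301 next round, worth 0.94 × 301 = 282.94 now. Country B offers 282.94 and keeps 360 − 282.94 = 77.06.
Round 2 (country A proposes): country B can get 77.06 next round, worth 0.8 × 77.06 = 61.648 now; country A offers that and keeps 298.352.
So by rejecting in round 1, country A gets 298.352 next round, worth 0.94 × 298.352 = 280.45088 now.
Offer 275 < 280.45088, so country A rejects.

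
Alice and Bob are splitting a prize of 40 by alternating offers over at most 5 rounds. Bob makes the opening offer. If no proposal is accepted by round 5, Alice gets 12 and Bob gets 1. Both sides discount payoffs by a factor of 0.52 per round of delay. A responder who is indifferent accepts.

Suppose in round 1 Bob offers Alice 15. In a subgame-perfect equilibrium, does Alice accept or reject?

Round 5 (Bob proposes): Alice gets 12 if talks fail, so Bob offers 12 and keeps 28.
Round 4 (Alice proposes): Bob can get 28 next round, worth 0.52 × 28 = 14.56 now. Alice offers 14.56 and keeps 40 − 14.56 = 25.44.
Round 3 (Bob proposes): Alice can get 25.44 next round, worth 0.52 × 25.44 = 13.2288 now, so Bob offers 13.2288, keeping 26.7712.
Round 2 (Alice proposes): Bob can get 26.7712 next round, worth 0.52 × 26.7712 = 13.921024 now; Alice offers that and keeps 26.078976.
So by rejecting in round 1, Alice gets 26.078976 next round, worth 0.52 × 26.078976 = 13.56106752 now.
Offer 15 ≥ 13.56106752, so Alice accepts.

Accept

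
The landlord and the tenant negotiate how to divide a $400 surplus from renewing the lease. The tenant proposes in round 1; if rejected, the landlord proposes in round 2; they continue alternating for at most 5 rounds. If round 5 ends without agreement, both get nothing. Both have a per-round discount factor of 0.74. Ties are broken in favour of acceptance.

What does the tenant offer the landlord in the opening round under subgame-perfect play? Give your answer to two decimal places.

By backward induction:
Round 5 (the tenant proposes): the landlord will accept anything ≥ 0, so the tenant offers 0 and keeps 400.
Round 4 (the landlord proposes): the tenant can get 400 next round, worth 0.74 × 400 = 296 now. The landlord offers 296 and keeps 400 − 296 = 104.
Round 3 (the tenant proposes): the landlord can get 104 next round, worth 0.74 × 104 = 76.96 now. The tenant offers 76.96 and keeps 400 − 76.96 = 323.04.
Round 2 (the landlord proposes): the tenant can get 323.04 next round, worth 0.74 × 323.04 = 239.0496 now, so the landlord offers 239.0496, keeping 160.9504.
Round 1 (the tenant proposes): the landlord can get 160.9504 next round, worth 0.74 × 160.9504 = 119.103296 now, so the tenant offers 119.103296, keeping 280.896704.

119.10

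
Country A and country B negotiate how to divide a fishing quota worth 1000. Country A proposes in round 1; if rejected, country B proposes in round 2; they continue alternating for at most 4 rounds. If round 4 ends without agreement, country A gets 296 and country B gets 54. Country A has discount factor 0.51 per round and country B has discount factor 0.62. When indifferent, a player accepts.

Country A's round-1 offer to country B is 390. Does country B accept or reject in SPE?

Work out country B's continuation value if the offer is rejected.
Round 4 (country B proposes): country A gets 296 if talks fail, so country B offers 296 and keeps 704.
Round 3 (country A proposes): country B can get 704 next round, worth 0.62 × 704 = 436.48 now, so country A offers 436.48, keeping 563.52.
Round 2 (country B proposes): country A can get 563.52 next round, worth 0.51 × 563.52 = 287.3952 now, so country B offers 287.3952, keeping 712.6048.
So by rejecting in round 1, country B gets 712.6048 next round, worth 0.62 × 712.6048 = 441.814976 now.
Offer 390 < 441.814976, so country B rejects.

Reject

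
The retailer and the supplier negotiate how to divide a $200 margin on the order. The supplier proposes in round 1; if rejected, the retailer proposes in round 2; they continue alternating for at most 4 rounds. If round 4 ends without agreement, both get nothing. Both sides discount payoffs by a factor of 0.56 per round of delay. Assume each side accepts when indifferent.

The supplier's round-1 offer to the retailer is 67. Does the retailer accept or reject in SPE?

Round 4 (the retailer proposes): rejection yields 0 for the supplier; the retailer offers 0 and keeps 200.
Round 3 (the supplier proposes): the retailer can get 200 next round, worth 0.56 × 200 = 112 now. The supplier offers 112 and keeps 200 − 112 = 88.
Round 2 (the retailer proposes): the supplier can get 88 next round, worth 0.56 × 88 = 49.28 now. The retailer offers 49.28 and keeps 200 − 49.28 = 150.72.
So by rejecting in round 1, the retailer gets 150.72 next round, worth 0.56 × 150.72 = 84.4032 now.
Offer 67 < 84.4032, so the retailer rejects.

Reject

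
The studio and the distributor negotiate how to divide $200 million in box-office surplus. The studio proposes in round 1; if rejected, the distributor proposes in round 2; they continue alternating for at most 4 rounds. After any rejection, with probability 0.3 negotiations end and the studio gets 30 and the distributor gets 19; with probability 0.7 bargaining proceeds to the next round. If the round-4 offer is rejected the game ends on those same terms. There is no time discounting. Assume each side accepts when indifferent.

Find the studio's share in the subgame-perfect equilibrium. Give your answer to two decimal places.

By backward induction:
Round 4 (the distributor proposes): the studio gets 30 if talks fail, so the distributor offers 30 and keeps 170.
Round 3 (the studio proposes): rejecting gives the distributor an expected 0.7 × 170 + 0.3 × 19 = 124.7; the studio offers that and keeps 75.3.
Round 2 (the distributor proposes): rejecting gives the studio an expected 0.7 × 75.3 + 0.3 × 30 = 61.71, so the distributor offers 61.71, keeping 138.29.
Round 1 (the studio proposes): rejecting gives the distributor an expected 0.7 × 138.29 + 0.3 × 19 = 102.503; the studio offers that and keeps 97.497.

97.50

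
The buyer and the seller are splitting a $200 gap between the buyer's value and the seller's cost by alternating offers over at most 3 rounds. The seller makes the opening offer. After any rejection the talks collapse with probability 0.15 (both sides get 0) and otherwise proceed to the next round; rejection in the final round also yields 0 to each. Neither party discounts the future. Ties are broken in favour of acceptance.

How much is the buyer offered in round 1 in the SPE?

25.5

Round 3 (the seller proposes): rejection yields 0 for the buyer; the seller offers 0 and keeps 200.
Round 2 (the buyer proposes): rejecting gives the seller an expected 0.85 × 200 = 170; the buyer offers that and keeps 30.
Round 1 (the seller proposes): rejecting gives the buyer an expected 0.85 × 30 = 25.5. The seller offers 25.5 and keeps 200 − 25.5 = 174.5.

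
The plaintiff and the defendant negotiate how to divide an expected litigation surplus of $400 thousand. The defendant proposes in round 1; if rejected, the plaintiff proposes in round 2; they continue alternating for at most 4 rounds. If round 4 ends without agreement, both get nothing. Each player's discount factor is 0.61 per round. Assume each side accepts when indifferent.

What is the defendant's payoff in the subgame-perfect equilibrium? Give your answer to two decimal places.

214.05

By backward induction:
Round 4 (the plaintiff proposes): rejection yields 0 for the defendant; the plaintiff offers 0 and keeps 400.
Round 3 (the defendant proposes): the plaintiff can get 400 next round, worth 0.61 × 400 = 244 now; the defendant offers that and keeps 156.
Round 2 (the plaintiff proposes): the defendant can get 156 next round, worth 0.61 × 156 = 95.16 now; the plaintiff offers that and keeps 304.84.
Round 1 (the defendant proposes): the plaintiff can get 304.84 next round, worth 0.61 × 304.84 = 185.9524 now. The defendant offers 185.9524 and keeps 400 − 185.9524 = 214.0476.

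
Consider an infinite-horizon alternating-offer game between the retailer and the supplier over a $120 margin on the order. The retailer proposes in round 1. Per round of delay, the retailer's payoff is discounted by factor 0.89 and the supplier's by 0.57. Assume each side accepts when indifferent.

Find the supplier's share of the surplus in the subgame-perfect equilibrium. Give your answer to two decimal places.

Let x be the retailer's share when the retailer proposes and y be the supplier's share when the supplier proposes.
The supplier accepts iff offered ≥ 0.57·y, so x = 120 − 0.57y. Symmetrically y = 120 − 0.89x.
Substituting: x = 120 − 0.57(120 − 0.89x), giving x(1 − 0.89·0.57) = 120(1 − 0.57).
So x = 120 × 0.43 / 0.4927 ≈ 104.7290, and the supplier receives 120 − x ≈ 15.2710.

15.27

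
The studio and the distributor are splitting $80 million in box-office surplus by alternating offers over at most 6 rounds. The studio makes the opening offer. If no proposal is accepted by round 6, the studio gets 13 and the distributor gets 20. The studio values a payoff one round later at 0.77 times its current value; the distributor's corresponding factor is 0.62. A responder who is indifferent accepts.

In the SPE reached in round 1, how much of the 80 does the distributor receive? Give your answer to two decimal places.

26.32

Round 6 (the distributor proposes): the studio gets 13 if talks fail, so the distributor offers 13 and keeps 67.
Round 5 (the studio proposes): the distributor can get 67 next round, worth 0.62 × 67 = 41.54 now, so the studio offers 41.54, keeping 38.46.
Round 4 (the distributor proposes): the studio can get 38.46 next round, worth 0.77 × 38.46 = 29.6142 now; the distributor offers that and keeps 50.3858.
Round 3 (the studio proposes): the distributor can get 50.3858 next round, worth 0.62 × 50.3858 = 31.239196 now; the studio offers that and keeps 48.760804.
Round 2 (the distributor proposes): the studio can get 48.760804 next round, worth 0.77 × 48.760804 = 37.54581908 now, so the distributor offers 37.54581908, keeping 42.45418092.
Round 1 (the studio proposes): the distributor can get 42.45418092 next round, worth 0.62 × 42.45418092 = 26.3215921704 now; the studio offers that and keeps 53.6784078296.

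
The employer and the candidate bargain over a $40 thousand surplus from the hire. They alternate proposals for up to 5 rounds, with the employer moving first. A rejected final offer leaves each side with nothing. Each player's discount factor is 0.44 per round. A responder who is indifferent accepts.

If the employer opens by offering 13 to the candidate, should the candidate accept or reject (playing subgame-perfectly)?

Work out the candidate's continuation value if the offer is rejected.
Round 5 (the employer proposes): rejection yields 0 for the candidate; the employer offers 0 and keeps 40.
Round 4 (the candidate proposes): the employer can get 40 next round, worth 0.44 × 40 = 17.6 now, so the candidate offers 17.6, keeping 22.4.
Round 3 (the employer proposes): the candidate can get 22.4 next round, worth 0.44 × 22.4 = 9.856 now, so the employer offers 9.856, keeping 30.144.
Round 2 (the candidate proposes): the employer can get 30.144 next round, worth 0.44 × 30.144 = 13.26336 now; the candidate offers that and keeps 26.73664.
So by rejecting in round 1, the candidate gets 26.73664 next round, worth 0.44 × 26.73664 = 11.7641216 now.
Offer 13 ≥ 11.7641216, so the candidate accepts.

Accept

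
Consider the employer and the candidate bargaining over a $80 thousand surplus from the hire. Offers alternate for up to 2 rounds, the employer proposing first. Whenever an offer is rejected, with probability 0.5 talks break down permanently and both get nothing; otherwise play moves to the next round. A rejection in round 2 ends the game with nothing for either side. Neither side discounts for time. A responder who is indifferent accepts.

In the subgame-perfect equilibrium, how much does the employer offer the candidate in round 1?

By backward induction:
Round 2 (the candidate proposes): rejection yields 0 for the employer; the candidate offers 0 and keeps 80.
Round 1 (the employer proposes): rejecting gives the candidate an expected 0.5 × 80 = 40, so the employer offers 40, keeping 40.

40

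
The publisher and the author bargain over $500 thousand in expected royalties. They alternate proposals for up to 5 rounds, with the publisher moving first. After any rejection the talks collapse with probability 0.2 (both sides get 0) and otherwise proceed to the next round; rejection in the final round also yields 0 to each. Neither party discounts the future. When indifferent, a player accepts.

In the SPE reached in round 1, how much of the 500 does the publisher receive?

Round 5 (the publisher proposes): rejection yields 0 for the author; the publisher offers 0 and keeps 500.
Round 4 (the author proposes): rejecting gives the publisher an expected 0.8 × 500 = 400, so the author offers 400, keeping 100.
Round 3 (the publisher proposes): rejecting gives the author an expected 0.8 × 100 = 80. The publisher offers 80 and keeps 500 − 80 = 420.
Round 2 (the author proposes): rejecting gives the publisher an expected 0.8 × 420 = 336, so the author offers 336, keeping 164.
Round 1 (the publisher proposes): rejecting gives the author an expected 0.8 × 164 = 131.2; the publisher offers that and keeps 368.8.

368.8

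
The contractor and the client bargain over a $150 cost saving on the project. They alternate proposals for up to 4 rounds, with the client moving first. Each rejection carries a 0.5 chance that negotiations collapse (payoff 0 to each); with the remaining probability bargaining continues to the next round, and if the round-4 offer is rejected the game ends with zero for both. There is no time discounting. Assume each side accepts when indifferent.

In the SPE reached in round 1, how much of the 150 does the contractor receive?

Round 4 (the contractor proposes): the client will accept anything ≥ 0, so the contractor offers 0 and keeps 150.
Round 3 (the client proposes): rejecting gives the contractor an expected 0.5 × 150 = 75, so the client offers 75, keeping 75.
Round 2 (the contractor proposes): rejecting gives the client an expected 0.5 × 75 = 37.5; the contractor offers that and keeps 112.5.
Round 1 (the client proposes): rejecting gives the contractor an expected 0.5 × 112.5 = 56.25, so the client offers 56.25, keeping 93.75.

56.25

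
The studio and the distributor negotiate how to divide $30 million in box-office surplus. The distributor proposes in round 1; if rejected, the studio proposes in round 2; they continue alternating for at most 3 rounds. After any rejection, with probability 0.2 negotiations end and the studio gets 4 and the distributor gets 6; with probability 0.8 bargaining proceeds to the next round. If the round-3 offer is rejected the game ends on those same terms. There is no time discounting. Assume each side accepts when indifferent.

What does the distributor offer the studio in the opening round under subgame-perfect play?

7.2

Round 3 (the distributor proposes): the studio gets 4 if talks fail, so the distributor offers 4 and keeps 26.
Round 2 (the studio proposes): rejecting gives the distributor an expected 0.8 × 26 + 0.2 × 6 = 22; the studio offers that and keeps 8.
Round 1 (the distributor proposes): rejecting gives the studio an expected 0.8 × 8 + 0.2 × 4 = 7.2, so the distributor offers 7.2, keeping 22.8.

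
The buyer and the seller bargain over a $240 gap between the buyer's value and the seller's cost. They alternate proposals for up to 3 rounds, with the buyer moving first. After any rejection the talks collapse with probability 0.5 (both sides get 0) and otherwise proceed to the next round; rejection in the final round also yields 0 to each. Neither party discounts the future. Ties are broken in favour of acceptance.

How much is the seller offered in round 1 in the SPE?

60

By backward induction:
Round 3 (the buyer proposes): the seller will accept anything ≥ 0, so the buyer offers 0 and keeps 240.
Round 2 (the seller proposes): rejecting gives the buyer an expected 0.5 × 240 = 120, so the seller offers 120, keeping 120.
Round 1 (the buyer proposes): rejecting gives the seller an expected 0.5 × 120 = 60, so the buyer offers 60, keeping 180.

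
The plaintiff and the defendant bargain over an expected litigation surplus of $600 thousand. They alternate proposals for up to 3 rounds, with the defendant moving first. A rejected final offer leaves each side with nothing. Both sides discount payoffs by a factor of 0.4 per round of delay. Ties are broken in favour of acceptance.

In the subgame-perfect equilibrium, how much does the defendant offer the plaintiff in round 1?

Solve by backward induction from round 3.
Round 3 (the defendant proposes): the plaintiff will accept anything ≥ 0, so the defendant offers 0 and keeps 600.
Round 2 (the plaintiff proposes): the defendant can get 600 next round, worth 0.4 × 600 = 240 now; the plaintiff offers that and keeps 360.
Round 1 (the defendant proposes): the plaintiff can get 360 next round, worth 0.4 × 360 = 144 now, so the defendant offers 144, keeping 456.

144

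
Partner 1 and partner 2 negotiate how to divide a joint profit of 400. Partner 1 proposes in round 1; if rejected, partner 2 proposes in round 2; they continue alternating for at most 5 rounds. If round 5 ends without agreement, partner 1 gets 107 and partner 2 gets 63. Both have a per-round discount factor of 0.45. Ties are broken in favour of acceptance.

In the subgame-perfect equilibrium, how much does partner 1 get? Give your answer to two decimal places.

Round 5 (partner 1 proposes): partner 2 gets 63 if talks fail, so partner 1 offers 63 and keeps 337.
Round 4 (partner 2 proposes): partner 1 can get 337 next round, worth 0.45 × 337 = 151.65 now, so partner 2 offers 151.65, keeping 248.35.
Round 3 (partner 1 proposes): partner 2 can get 248.35 next round, worth 0.45 × 248.35 = 111.7575 now. Partner 1 offers 111.7575 and keeps 400 − 111.7575 = 288.2425.
Round 2 (partner 2 proposes): partner 1 can get 288.2425 next round, worth 0.45 × 288.2425 = 129.709125 now, so partner 2 offers 129.709125, keeping 270.290875.
Round 1 (partner 1 proposes): partner 2 can get 270.290875 next round, worth 0.45 × 270.290875 = 121.63089375 now, so partner 1 offers 121.63089375, keeping 278.36910625.

278.37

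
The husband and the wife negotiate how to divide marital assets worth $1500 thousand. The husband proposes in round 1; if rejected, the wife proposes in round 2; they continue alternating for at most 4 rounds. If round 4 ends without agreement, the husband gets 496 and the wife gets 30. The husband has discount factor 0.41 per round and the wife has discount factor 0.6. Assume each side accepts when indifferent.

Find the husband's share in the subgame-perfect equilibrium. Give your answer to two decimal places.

820.81

Round 4 (the wife proposes): the husband gets 496 if talks fail, so the wife offers 496 and keeps 1004.
Round 3 (the husband proposes): the wife can get 1004 next round, worth 0.6 × 1004 = 602.4 now; the husband offers that and keeps 897.6.
Round 2 (the wife proposes): the husband can get 897.6 next round, worth 0.41 × 897.6 = 368.016 now, so the wife offers 368.016, keeping 1131.984.
Round 1 (the husband proposes): the wife can get 1131.984 next round, worth 0.6 × 1131.984 = 679.1904 now; the husband offers that and keeps 820.8096.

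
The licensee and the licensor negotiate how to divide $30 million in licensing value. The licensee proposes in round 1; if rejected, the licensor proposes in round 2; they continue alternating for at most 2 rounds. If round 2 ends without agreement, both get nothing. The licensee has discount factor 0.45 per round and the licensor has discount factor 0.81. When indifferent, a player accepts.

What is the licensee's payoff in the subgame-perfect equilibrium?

5.7

Round 2 (the licensor proposes): rejection yields 0 for the licensee; the licensor offers 0 and keeps 30.
Round 1 (the licensee proposes): the licensor can get 30 next round, worth 0.81 × 30 = 24.3 now. The licensee offers 24.3 and keeps 30 − 24.3 = 5.7.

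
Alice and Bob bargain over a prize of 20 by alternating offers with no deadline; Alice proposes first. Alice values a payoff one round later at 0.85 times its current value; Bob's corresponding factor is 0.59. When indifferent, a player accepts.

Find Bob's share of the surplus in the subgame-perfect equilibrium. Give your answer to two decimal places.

Let x be Alice's share when Alice proposes and y be Bob's share when Bob proposes.
Bob accepts iff offered ≥ 0.59·y, so x = 20 − 0.59y. Symmetrically y = 20 − 0.85x.
Substituting: x = 20 − 0.59(20 − 0.85x), giving x(1 − 0.85·0.59) = 20(1 − 0.59).
So x = 20 × 0.41 / 0.4985 ≈ 16.4493, and Bob receives 20 − x ≈ 3.5507.

3.55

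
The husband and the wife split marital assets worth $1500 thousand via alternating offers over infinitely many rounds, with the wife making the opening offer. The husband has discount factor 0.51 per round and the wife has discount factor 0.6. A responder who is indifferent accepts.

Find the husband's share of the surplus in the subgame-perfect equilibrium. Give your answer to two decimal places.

440.92

When the wife proposes, the husband accepts any offer worth at least 0.51 times what the husband would get by proposing next round; and vice versa.
This gives x = 1500 − 0.51y and y = 1500 − 0.6x, where x and y are each side's share when it proposes.
Hence (1 − 0.51·0.6)x = 1500(1 − 0.51), i.e. 0.694·x = 735.
x ≈ 1059.0778; the husband's share is 1500 − x ≈ 440.9222.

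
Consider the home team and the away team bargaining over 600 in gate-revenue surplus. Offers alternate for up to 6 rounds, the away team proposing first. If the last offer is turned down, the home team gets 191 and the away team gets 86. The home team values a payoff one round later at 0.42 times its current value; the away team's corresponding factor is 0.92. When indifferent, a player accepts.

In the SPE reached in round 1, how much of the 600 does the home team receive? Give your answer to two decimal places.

Round 6 (the home team proposes): the away team gets 86 if talks fail, so the home team offers 86 and keeps 514.
Round 5 (the away team proposes): the home team can get 514 next round, worth 0.42 × 514 = 215.88 now; the away team offers that and keeps 384.12.
Round 4 (the home team proposes): the away team can get 384.12 next round, worth 0.92 × 384.12 = 353.3904 now; the home team offers that and keeps 246.6096.
Round 3 (the away team proposes): the home team can get 246.6096 next round, worth 0.42 × 246.6096 = 103.576032 now. The away team offers 103.576032 and keeps 600 − 103.576032 = 496.423968.
Round 2 (the home team proposes): the away team can get 496.423968 next round, worth 0.92 × 496.423968 = 456.71005056 now, so the home team offers 456.71005056, keeping 143.28994944.
Round 1 (the away team proposes): the home team can get 143.28994944 next round, worth 0.42 × 143.28994944 = 60.1817787648 now, so the away team offers 60.1817787648, keeping 539.8182212352.

60.18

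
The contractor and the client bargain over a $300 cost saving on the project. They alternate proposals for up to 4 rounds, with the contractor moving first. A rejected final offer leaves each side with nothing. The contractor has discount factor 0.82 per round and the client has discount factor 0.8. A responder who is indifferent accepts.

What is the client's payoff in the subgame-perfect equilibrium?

200.64

Solve by backward induction from round 4.
Round 4 (the client proposes): rejection yields 0 for the contractor; the client offers 0 and keeps 300.
Round 3 (the contractor proposes): the client can get 300 next round, worth 0.8 × 300 = 240 now. The contractor offers 240 and keeps 300 − 240 = 60.
Round 2 (the client proposes): the contractor can get 60 next round, worth 0.82 × 60 = 49.2 now; the client offers that and keeps 250.8.
Round 1 (the contractor proposes): the client can get 250.8 next round, worth 0.8 × 250.8 = 200.64 now. The contractor offers 200.64 and keeps 300 − 200.64 = 99.36.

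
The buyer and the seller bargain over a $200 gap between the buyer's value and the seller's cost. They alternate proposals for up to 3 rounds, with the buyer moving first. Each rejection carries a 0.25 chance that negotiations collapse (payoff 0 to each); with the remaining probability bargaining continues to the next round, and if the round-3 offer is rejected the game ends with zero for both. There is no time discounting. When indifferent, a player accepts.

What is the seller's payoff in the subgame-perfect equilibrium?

Round 3 (the buyer proposes): rejection yields 0 for the seller; the buyer offers 0 and keeps 200.
Round 2 (the seller proposes): rejecting gives the buyer an expected 0.75 × 200 = 150. The seller offers 150 and keeps 200 − 150 = 50.
Round 1 (the buyer proposes): rejecting gives the seller an expected 0.75 × 50 = 37.5; the buyer offers that and keeps 162.5.

37.5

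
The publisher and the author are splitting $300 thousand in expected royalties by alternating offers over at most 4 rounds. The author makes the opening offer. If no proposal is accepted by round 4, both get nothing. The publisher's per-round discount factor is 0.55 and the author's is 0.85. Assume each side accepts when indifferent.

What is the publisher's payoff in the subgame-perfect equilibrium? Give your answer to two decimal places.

101.89

Work backward from the last round.
Round 4 (the publisher proposes): the author will accept anything ≥ 0, so the publisher offers 0 and keeps 300.
Round 3 (the author proposes): the publisher can get 300 next round, worth 0.55 × 300 = 165 now, so the author offers 165, keeping 135.
Round 2 (the publisher proposes): the author can get 135 next round, worth 0.85 × 135 = 114.75 now; the publisher offers that and keeps 185.25.
Round 1 (the author proposes): the publisher can get 185.25 next round, worth 0.55 × 185.25 = 101.8875 now. The author offers 101.8875 and keeps 300 − 101.8875 = 198.1125.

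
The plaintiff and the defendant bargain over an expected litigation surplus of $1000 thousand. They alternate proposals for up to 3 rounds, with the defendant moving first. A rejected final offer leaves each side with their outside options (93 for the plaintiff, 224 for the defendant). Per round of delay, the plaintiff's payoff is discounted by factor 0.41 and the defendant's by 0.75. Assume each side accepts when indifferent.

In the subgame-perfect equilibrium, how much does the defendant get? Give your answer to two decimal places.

868.90

Round 3 (the defendant proposes): the plaintiff gets 93 if talks fail, so the defendant offers 93 and keeps 907.
Round 2 (the plaintiff proposes): the defendant can get 907 next round, worth 0.75 × 907 = 680.25 now; the plaintiff offers that and keeps 319.75.
Round 1 (the defendant proposes): the plaintiff can get 319.75 next round, worth 0.41 × 319.75 = 131.0975 now; the defendant offers that and keeps 868.9025.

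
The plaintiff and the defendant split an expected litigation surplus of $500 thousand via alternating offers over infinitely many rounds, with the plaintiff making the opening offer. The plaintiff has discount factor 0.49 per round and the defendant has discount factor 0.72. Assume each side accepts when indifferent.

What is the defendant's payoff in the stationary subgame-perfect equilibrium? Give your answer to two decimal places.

In a stationary SPE each proposer offers the other exactly their discounted continuation value.
If the plaintiff keeps x when proposing and the defendant keeps y when proposing, then x = 500 − 0.72y and y = 500 − 0.49x.
Solving: x = 500(1 − 0.72) / (1 − 0.49·0.72) = 140 / 0.6472 ≈ 216.3164.
The defendant gets 500 − 216.3164 ≈ 283.6836.

283.68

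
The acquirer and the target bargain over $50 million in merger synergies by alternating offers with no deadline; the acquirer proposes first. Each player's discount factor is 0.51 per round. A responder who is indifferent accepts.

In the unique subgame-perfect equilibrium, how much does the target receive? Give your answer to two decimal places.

In a stationary SPE each proposer offers the other exactly their discounted continuation value.
If the acquirer keeps x when proposing and the target keeps y when proposing, then x = 50 − 0.51y and y = 50 − 0.51x.
Solving: x = 50(1 − 0.51) / (1 − 0.51·0.51) = 24.5 / 0.7399 ≈ 33.1126.
The target gets 50 − 33.1126 ≈ 16.8874.

16.89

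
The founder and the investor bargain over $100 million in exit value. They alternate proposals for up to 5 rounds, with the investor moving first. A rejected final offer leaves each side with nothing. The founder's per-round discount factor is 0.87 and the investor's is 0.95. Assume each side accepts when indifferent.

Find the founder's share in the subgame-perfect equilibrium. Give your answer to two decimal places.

7.95

Solve by backward induction from round 5.
Round 5 (the investor proposes): the founder will accept anything ≥ 0, so the investor offers 0 and keeps 100.
Round 4 (the founder proposes): the investor can get 100 next round, worth 0.95 × 100 = 95 now. The founder offers 95 and keeps 100 − 95 = 5.
Round 3 (the investor proposes): the founder can get 5 next round, worth 0.87 × 5 = 4.35 now; the investor offers that and keeps 95.65.
Round 2 (the founder proposes): the investor can get 95.65 next round, worth 0.95 × 95.65 = 90.8675 now; the founder offers that and keeps 9.1325.
Round 1 (the investor proposes): the founder can get 9.1325 next round, worth 0.87 × 9.1325 = 7.945275 now; the investor offers that and keeps 92.054725.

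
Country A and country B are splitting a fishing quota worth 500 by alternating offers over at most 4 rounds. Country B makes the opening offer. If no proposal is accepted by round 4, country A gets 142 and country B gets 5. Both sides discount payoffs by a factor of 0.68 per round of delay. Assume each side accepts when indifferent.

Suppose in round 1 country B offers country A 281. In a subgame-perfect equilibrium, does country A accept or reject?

Accept

Round 4 (country A proposes): country B gets 5 if talks fail, so country A offers 5 and keeps 495.
Round 3 (country B proposes): country A can get 495 next round, worth 0.68 × 495 = 336.6 now. Country B offers 336.6 and keeps 500 − 336.6 = 163.4.
Round 2 (country A proposes): country B can get 163.4 next round, worth 0.68 × 163.4 = 111.112 now; country A offers that and keeps 388.888.
So by rejecting in round 1, country A gets 388.888 next round, worth 0.68 × 388.888 = 264.44384 now.
Offer 281 ≥ 264.44384, so country A accepts.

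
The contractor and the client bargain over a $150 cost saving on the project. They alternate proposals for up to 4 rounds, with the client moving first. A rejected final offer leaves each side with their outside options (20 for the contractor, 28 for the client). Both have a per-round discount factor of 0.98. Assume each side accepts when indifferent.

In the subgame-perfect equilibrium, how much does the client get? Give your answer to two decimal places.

32.23

By backward induction:
Round 4 (the contractor proposes): the client gets 28 if talks fail, so the contractor offers 28 and keeps 122.
Round 3 (the client proposes): the contractor can get 122 next round, worth 0.98 × 122 = 119.56 now, so the client offers 119.56, keeping 30.44.
Round 2 (the contractor proposes): the client can get 30.44 next round, worth 0.98 × 30.44 = 29.8312 now. The contractor offers 29.8312 and keeps 150 − 29.8312 = 120.1688.
Round 1 (the client proposes): the contractor can get 120.1688 next round, worth 0.98 × 120.1688 = 117.765424 now. The client offers 117.765424 and keeps 150 − 117.765424 = 32.234576.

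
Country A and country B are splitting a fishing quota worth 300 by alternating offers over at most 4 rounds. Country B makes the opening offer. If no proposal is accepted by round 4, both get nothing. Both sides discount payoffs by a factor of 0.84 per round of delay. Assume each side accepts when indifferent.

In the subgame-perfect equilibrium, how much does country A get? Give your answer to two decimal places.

218.13

Solve by backward induction from round 4.
Round 4 (country A proposes): rejection yields 0 for country B; country A offers 0 and keeps 300.
Round 3 (country B proposes): country A can get 300 next round, worth 0.84 × 300 = 252 now; country B offers that and keeps 48.
Round 2 (country A proposes): country B can get 48 next round, worth 0.84 × 48 = 40.32 now; country A offers that and keeps 259.68.
Round 1 (country B proposes): country A can get 259.68 next round, worth 0.84 × 259.68 = 218.1312 now, so country B offers 218.1312, keeping 81.8688.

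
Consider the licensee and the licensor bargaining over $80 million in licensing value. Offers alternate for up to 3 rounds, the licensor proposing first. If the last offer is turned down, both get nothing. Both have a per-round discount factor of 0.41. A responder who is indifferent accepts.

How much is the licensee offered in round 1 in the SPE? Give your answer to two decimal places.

19.35

Round 3 (the licensor proposes): the licensee will accept anything ≥ 0, so the licensor offers 0 and keeps 80.
Round 2 (the licensee proposes): the licensor can get 80 next round, worth 0.41 × 80 = 32.8 now, so the licensee offers 32.8, keeping 47.2.
Round 1 (the licensor proposes): the licensee can get 47.2 next round, worth 0.41 × 47.2 = 19.352 now, so the licensor offers 19.352, keeping 60.648.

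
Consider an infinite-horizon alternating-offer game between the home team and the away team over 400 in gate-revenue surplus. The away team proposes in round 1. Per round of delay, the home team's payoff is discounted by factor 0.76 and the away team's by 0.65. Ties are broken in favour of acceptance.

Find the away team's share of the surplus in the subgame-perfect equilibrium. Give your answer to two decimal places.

In a stationary SPE each proposer offers the other exactly their discounted continuation value.
If the away team keeps x when proposing and the home team keeps y when proposing, then x = 400 − 0.76y and y = 400 − 0.65x.
Solving: x = 400(1 − 0.76) / (1 − 0.65·0.76) = 96 / 0.506 ≈ 189.7233.
The home team gets 400 − 189.7233 ≈ 210.2767.

189.72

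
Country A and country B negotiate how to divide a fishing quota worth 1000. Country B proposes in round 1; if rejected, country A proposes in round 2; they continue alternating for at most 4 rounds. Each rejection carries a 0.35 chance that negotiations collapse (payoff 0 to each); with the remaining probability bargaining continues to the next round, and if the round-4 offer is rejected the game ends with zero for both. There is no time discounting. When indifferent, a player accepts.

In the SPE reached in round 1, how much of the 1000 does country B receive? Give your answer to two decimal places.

497.88

By backward induction:
Round 4 (country A proposes): rejection yields 0 for country B; country A offers 0 and keeps 1000.
Round 3 (country B proposes): rejecting gives country A an expected 0.65 × 1000 = 650, so country B offers 650, keeping 350.
Round 2 (country A proposes): rejecting gives country B an expected 0.65 × 350 = 227.5; country A offers that and keeps 772.5.
Round 1 (country B proposes): rejecting gives country A an expected 0.65 × 772.5 = 502.125; country B offers that and keeps 497.875.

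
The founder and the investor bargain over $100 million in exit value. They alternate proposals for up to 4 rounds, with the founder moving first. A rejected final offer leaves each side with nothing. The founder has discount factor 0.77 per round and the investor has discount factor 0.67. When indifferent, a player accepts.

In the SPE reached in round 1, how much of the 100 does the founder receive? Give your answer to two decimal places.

50.02

By backward induction:
Round 4 (the investor proposes): the founder will accept anything ≥ 0, so the investor offers 0 and keeps 100.
Round 3 (the founder proposes): the investor can get 100 next round, worth 0.67 × 100 = 67 now, so the founder offers 67, keeping 33.
Round 2 (the investor proposes): the founder can get 33 next round, worth 0.77 × 33 = 25.41 now; the investor offers that and keeps 74.59.
Round 1 (the founder proposes): the investor can get 74.59 next round, worth 0.67 × 74.59 = 49.9753 now. The founder offers 49.9753 and keeps 100 − 49.9753 = 50.0247.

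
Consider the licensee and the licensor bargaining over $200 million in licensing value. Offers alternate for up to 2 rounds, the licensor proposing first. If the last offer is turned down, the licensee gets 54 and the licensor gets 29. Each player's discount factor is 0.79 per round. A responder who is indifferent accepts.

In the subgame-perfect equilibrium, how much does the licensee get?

135.09

Work backward from the last round.
Round 2 (the licensee proposes): the licensor gets 29 if talks fail, so the licensee offers 29 and keeps 171.
Round 1 (the licensor proposes): the licensee can get 171 next round, worth 0.79 × 171 = 135.09 now. The licensor offers 135.09 and keeps 200 − 135.09 = 64.91.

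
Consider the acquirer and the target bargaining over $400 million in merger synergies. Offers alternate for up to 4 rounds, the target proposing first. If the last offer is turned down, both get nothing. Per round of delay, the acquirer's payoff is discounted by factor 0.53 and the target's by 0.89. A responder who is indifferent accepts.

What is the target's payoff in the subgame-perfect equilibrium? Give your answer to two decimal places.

276.68

Round 4 (the acquirer proposes): rejection yields 0 for the target; the acquirer offers 0 and keeps 400.
Round 3 (the target proposes): the acquirer can get 400 next round, worth 0.53 × 400 = 212 now, so the target offers 212, keeping 188.
Round 2 (the acquirer proposes): the target can get 188 next round, worth 0.89 × 188 = 167.32 now, so the acquirer offers 167.32, keeping 232.68.
Round 1 (the target proposes): the acquirer can get 232.68 next round, worth 0.53 × 232.68 = 123.3204 now, so the target offers 123.3204, keeping 276.6796.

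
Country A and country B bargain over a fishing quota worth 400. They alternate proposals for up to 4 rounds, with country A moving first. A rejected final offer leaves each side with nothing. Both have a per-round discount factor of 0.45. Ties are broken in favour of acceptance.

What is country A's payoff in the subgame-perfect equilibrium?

Round 4 (country B proposes): rejection yields 0 for country A; country B offers 0 and keeps 400.
Round 3 (country A proposes): country B can get 400 next round, worth 0.45 × 400 = 180 now, so country A offers 180, keeping 220.
Round 2 (country B proposes): country A can get 220 next round, worth 0.45 × 220 = 99 now; country B offers that and keeps 301.
Round 1 (country A proposes): country B can get 301 next round, worth 0.45 × 301 = 135.45 now; country A offers that and keeps 264.55.

264.55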